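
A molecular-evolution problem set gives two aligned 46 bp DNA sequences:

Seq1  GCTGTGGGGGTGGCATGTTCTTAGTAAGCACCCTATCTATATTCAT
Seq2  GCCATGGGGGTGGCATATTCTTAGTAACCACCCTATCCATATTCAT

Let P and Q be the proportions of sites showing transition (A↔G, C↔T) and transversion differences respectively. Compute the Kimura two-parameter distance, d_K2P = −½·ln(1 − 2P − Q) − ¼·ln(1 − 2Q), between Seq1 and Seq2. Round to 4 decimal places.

Differing sites — 3:T/C (Ti); 4:G/A (Ti); 17:G/A (Ti); 28:G/C (Tv); 38:T/C (Ti).
Of the 5 differences, 4 transitions and 1 transversion over 46 sites: P = 4/46 = 0.086957, Q = 1/46 = 0.021739.
d = −0.5·ln(0.804347) − 0.25·ln(0.956522) = −0.5·(-0.217725) − 0.25·(-0.044451) = 0.1200.

0.1200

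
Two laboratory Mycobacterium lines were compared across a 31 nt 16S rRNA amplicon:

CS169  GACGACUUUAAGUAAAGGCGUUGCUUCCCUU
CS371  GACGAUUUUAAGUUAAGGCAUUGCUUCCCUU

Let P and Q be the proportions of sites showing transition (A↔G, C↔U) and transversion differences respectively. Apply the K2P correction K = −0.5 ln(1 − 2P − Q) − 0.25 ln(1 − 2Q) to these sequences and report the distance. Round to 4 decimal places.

0.1046

Mismatches occur at site 6 (C↔U, transition), site 14 (A↔U, transversion), site 20 (G↔A, transition).
Of the 3 differences, 2 transitions and 1 transversion over 31 sites: P = 2/31 = 0.064516, Q = 1/31 = 0.032258.
d = −0.5·ln(0.838710) − 0.25·ln(0.935484) = −0.5·(-0.175890) − 0.25·(-0.066691) = 0.1046.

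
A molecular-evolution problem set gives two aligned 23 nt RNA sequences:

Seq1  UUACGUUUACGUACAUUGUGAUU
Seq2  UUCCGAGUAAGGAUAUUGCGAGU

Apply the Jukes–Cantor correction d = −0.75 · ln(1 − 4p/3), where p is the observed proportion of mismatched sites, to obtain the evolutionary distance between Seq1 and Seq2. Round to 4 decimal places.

0.4674

Mismatches occur at site 3 (A→C), site 6 (U→A), site 7 (U→G), site 10 (C→A), site 12 (U→G), site 14 (C→U), site 19 (U→C), site 22 (U→G).
p = 8/23 = 0.347826.
d = −0.75 · ln(1 − (4/3)·0.347826) = −0.75 · ln(0.536232) = −0.75 · (-0.623188) = 0.4674.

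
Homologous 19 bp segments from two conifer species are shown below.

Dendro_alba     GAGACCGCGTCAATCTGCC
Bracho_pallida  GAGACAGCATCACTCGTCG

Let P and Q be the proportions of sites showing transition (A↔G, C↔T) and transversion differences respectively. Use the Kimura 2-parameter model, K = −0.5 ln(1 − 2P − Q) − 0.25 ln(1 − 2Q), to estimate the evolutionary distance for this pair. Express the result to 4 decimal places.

0.4166

Mismatches occur at site 6 (C/A, transversion), site 9 (G/A, transition), site 13 (A/C, transversion), site 16 (T/G, transversion), site 17 (G/T, transversion), site 19 (C/G, transversion).
Of the 6 differences, 1 transition and 5 transversions over 19 sites: P = 1/19 = 0.052632, Q = 5/19 = 0.263158.
d = −0.5·ln(0.631578) − 0.25·ln(0.473684) = −0.5·(-0.459534) − 0.25·(-0.747215) = 0.4166.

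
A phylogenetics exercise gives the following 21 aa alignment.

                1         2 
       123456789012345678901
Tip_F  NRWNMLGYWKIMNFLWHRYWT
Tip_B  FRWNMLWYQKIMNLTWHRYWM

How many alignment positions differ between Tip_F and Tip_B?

Differing sites — 1:N/F; 7:G/W; 9:W/Q; 14:F/L; 15:L/T; 21:T/M.
That gives 6 mismatches out of 21 aligned sites, so the Hamming distance is 6.

6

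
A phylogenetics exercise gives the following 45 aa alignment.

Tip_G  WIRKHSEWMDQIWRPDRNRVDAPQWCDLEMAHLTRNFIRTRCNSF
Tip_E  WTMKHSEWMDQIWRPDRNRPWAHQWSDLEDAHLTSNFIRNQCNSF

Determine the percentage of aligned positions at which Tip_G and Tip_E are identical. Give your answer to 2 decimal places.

Mismatches occur at site 2 (I/T), site 3 (R/M), site 20 (V/P), site 21 (D/W), site 23 (P/H), site 26 (C/S), site 30 (M/D), site 35 (R/S), site 40 (T/N), site 41 (R/Q).
35 of the 45 sites match, so the percent identity is 35/45 × 100 = 77.78%.

77.78%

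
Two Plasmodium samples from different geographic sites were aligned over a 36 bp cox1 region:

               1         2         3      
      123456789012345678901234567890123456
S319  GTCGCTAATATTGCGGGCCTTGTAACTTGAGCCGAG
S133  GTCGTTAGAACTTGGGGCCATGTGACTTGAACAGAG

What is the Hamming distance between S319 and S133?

The sequences differ at positions 5 (C/T), 8 (A/G), 9 (T/A), 11 (T/C), 13 (G/T), 14 (C/G), 20 (T/A), 24 (A/G), 31 (G/A), 33 (C/A).
That gives 10 mismatches out of 36 aligned sites, so the Hamming distance is 10.

10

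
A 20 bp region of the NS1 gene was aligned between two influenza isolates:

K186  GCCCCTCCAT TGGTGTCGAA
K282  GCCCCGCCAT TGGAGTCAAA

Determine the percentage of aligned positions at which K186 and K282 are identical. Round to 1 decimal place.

85.0%

Differing sites — 6:T/G; 14:T/A; 18:G/A.
17 of the 20 sites match, so the percent identity is 17/20 × 100 = 85.0%.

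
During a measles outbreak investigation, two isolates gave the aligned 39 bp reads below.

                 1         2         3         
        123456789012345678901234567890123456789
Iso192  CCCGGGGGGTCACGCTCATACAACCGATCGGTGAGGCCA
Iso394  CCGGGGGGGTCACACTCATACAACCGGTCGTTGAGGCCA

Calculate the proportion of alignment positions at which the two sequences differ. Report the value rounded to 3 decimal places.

0.103

Mismatches occur at site 3 (C/G), site 14 (G/A), site 27 (A/G), site 31 (G/T).
There are 4 differences over 39 sites, so p = 4/39 = 0.103.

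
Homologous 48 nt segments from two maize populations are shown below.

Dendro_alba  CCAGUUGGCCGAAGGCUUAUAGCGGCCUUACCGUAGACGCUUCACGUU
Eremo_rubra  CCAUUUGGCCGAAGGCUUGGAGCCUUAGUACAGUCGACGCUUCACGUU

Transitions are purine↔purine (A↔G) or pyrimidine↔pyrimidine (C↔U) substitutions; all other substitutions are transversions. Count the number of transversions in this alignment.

The sequences differ at positions 4 (G/U, transversion), 19 (A/G, transition), 20 (U/G, transversion), 24 (G/C, transversion), 25 (G/U, transversion), 26 (C/U, transition), 27 (C/A, transversion), 28 (U/G, transversion), 32 (C/A, transversion), 35 (A/C, transversion).
Of the 10 differences, 2 transitions and 8 transversions, so the answer is 8.

8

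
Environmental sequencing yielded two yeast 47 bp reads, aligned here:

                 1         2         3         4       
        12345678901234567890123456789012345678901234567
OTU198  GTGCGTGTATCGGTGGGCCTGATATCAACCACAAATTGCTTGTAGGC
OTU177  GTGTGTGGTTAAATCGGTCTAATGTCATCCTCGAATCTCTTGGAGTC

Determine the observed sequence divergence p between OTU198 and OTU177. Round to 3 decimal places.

0.362

Mismatches occur at site 4 (C/T), site 8 (T/G), site 9 (A/T), site 11 (C/A), site 12 (G/A), site 13 (G/A), site 15 (G/C), site 18 (C/T), site 21 (G/A), site 24 (A/G), site 28 (A/T), site 31 (A/T), site 33 (A/G), site 37 (T/C), site 38 (G/T), site 43 (T/G), site 46 (G/T).
There are 17 differences over 47 sites, so p = 17/47 = 0.362.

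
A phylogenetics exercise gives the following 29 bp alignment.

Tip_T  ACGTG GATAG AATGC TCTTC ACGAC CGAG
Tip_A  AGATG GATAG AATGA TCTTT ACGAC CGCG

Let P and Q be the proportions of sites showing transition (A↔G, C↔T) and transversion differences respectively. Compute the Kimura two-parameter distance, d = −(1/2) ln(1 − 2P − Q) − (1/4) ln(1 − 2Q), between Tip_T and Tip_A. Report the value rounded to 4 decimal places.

The sequences differ at positions 2 (C/G, transversion), 3 (G/A, transition), 15 (C/A, transversion), 20 (C/T, transition), 28 (A/C, transversion).
Of the 5 differences, 2 transitions and 3 transversions over 29 sites: P = 2/29 = 0.068966, Q = 3/29 = 0.103448.
d = −0.5·ln(0.758620) − 0.25·ln(0.793104) = −0.5·(-0.276254) − 0.25·(-0.231801) = 0.1961.

0.1961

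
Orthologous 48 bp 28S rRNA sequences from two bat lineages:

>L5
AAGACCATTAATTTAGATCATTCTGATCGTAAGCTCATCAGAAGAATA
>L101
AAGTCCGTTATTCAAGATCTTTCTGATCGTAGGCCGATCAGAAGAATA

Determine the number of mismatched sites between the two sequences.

The sequences differ at positions 4 (A/T), 7 (A/G), 11 (A/T), 13 (T/C), 14 (T/A), 20 (A/T), 32 (A/G), 35 (T/C), 36 (C/G).
That gives 9 mismatches out of 48 aligned sites, so the Hamming distance is 9.

9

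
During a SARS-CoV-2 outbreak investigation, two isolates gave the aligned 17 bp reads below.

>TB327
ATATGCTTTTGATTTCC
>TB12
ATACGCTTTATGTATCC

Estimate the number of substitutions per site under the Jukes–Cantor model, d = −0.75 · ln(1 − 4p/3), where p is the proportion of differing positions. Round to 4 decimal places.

0.3734

The sequences differ at positions 4 (T/C), 10 (T/A), 11 (G/T), 12 (A/G), 14 (T/A).
p = 5/17 = 0.294118.
d = −0.75 · ln(1 − (4/3)·0.294118) = −0.75 · ln(0.607843) = −0.75 · (-0.497839) = 0.3734.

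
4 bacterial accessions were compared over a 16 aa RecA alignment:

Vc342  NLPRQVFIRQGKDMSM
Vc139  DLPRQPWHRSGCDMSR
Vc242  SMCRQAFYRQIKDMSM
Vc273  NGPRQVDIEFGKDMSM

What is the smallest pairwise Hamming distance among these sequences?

Pairwise Hamming distances:
  Vc342 vs Vc139: 7
  Vc342 vs Vc242: 6
  Vc342 vs Vc273: 4
  Vc139 vs Vc242: 10
  Vc139 vs Vc273: 9
  Vc242 vs Vc273: 9
The smallest is 4, between Vc342 and Vc273.

4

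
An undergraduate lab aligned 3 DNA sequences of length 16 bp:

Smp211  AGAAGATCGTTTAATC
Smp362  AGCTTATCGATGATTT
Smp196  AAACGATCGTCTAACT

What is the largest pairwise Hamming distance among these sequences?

9

Pairwise Hamming distances:
  Smp211 vs Smp362: 7
  Smp211 vs Smp196: 5
  Smp362 vs Smp196: 9
The largest is 9, between Smp362 and Smp196.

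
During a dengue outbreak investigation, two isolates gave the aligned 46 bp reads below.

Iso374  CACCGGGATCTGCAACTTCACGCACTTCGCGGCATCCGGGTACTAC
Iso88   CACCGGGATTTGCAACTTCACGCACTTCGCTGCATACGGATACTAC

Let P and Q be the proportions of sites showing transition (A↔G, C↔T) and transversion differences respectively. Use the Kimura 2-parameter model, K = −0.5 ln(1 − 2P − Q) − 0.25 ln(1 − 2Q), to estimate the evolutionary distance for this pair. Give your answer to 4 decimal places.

The sequences differ at positions 10 (C/T, transition), 31 (G/T, transversion), 36 (C/A, transversion), 40 (G/A, transition).
Of the 4 differences, 2 transitions and 2 transversions over 46 sites: P = 2/46 = 0.043478, Q = 2/46 = 0.043478.
d = −0.5·ln(0.869566) − 0.25·ln(0.913044) = −0.5·(-0.139761) − 0.25·(-0.090971) = 0.0926.

0.0926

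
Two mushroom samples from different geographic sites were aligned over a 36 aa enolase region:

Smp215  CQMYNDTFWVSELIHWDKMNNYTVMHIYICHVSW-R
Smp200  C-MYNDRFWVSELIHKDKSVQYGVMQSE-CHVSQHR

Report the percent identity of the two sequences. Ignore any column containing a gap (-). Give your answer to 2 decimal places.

Excluding the 3 gap columns leaves 33 comparable sites.
The sequences differ at positions 7 (T/R), 16 (W/K), 19 (M/S), 20 (N/V), 21 (N/Q), 23 (T/G), 26 (H/Q), 27 (I/S), 28 (Y/E), 34 (W/Q).
23 of the 33 comparable sites match, so the percent identity is 23/33 × 100 = 69.70%.

69.70%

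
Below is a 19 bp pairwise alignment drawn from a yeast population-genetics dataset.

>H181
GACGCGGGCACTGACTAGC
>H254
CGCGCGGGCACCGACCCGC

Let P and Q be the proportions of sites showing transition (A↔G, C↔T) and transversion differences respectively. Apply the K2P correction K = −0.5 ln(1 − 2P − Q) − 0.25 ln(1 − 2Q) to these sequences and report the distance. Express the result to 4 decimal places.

Differing sites — 1:G/C (Tv); 2:A/G (Ti); 12:T/C (Ti); 16:T/C (Ti); 17:A/C (Tv).
Of the 5 differences, 3 transitions and 2 transversions over 19 sites: P = 3/19 = 0.157895, Q = 2/19 = 0.105263.
d = −0.5·ln(0.578947) − 0.25·ln(0.789474) = −0.5·(-0.546544) − 0.25·(-0.236388) = 0.3324.

0.3324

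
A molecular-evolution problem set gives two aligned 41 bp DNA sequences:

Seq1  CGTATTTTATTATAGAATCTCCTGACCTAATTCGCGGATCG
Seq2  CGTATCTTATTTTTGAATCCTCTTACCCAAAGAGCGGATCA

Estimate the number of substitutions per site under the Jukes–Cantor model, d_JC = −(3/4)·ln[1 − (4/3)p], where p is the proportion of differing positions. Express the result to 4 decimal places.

The sequences differ at positions 6 (T/C), 12 (A/T), 14 (A/T), 20 (T/C), 21 (C/T), 24 (G/T), 28 (T/C), 31 (T/A), 32 (T/G), 33 (C/A), 41 (G/A).
p = 11/41 = 0.268293.
d = −0.75 · ln(1 − (4/3)·0.268293) = −0.75 · ln(0.642276) = −0.75 · (-0.442737) = 0.3321.

0.3321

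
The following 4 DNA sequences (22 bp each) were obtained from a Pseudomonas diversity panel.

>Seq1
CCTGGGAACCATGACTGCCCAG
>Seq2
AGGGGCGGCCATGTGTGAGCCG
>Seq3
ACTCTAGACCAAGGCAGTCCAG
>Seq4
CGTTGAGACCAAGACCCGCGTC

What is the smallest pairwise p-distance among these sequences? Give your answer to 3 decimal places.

0.409

Pairwise Hamming distances:
  Seq1 vs Seq2: 11
  Seq1 vs Seq3: 9
  Seq1 vs Seq4: 11
  Seq2 vs Seq3: 13
  Seq2 vs Seq4: 15
  Seq3 vs Seq4: 11
The smallest is 9 mismatches, between Seq1 and Seq3; p = 9/22 = 0.409.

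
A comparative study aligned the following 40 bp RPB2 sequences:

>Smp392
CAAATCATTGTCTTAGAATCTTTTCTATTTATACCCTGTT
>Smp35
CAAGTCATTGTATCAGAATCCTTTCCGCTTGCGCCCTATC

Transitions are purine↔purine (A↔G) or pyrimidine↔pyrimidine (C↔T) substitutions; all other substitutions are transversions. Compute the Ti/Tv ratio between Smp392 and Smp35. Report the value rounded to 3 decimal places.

11.000

Differing sites — 4:A/G (Ti); 12:C/A (Tv); 14:T/C (Ti); 21:T/C (Ti); 26:T/C (Ti); 27:A/G (Ti); 28:T/C (Ti); 31:A/G (Ti); 32:T/C (Ti); 33:A/G (Ti); 38:G/A (Ti); 40:T/C (Ti).
Of the 12 differences, 11 transitions and 1 transversion, so Ti/Tv = 11/1 = 11.000.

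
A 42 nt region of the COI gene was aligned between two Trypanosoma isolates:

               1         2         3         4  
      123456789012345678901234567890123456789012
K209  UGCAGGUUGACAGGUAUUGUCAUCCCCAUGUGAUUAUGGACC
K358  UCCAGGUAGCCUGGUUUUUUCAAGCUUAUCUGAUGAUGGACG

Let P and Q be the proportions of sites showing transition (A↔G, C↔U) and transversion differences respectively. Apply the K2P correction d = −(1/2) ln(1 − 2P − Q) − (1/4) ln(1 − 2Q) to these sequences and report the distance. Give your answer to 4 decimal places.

0.4064

The sequences differ at positions 2 (G/C, transversion), 8 (U/A, transversion), 10 (A/C, transversion), 12 (A/U, transversion), 16 (A/U, transversion), 19 (G/U, transversion), 23 (U/A, transversion), 24 (C/G, transversion), 26 (C/U, transition), 27 (C/U, transition), 30 (G/C, transversion), 35 (U/G, transversion), 42 (C/G, transversion).
Of the 13 differences, 2 transitions and 11 transversions over 42 sites: P = 2/42 = 0.047619, Q = 11/42 = 0.261905.
d = −0.5·ln(0.642857) − 0.25·ln(0.476190) = −0.5·(-0.441833) − 0.25·(-0.741938) = 0.4064.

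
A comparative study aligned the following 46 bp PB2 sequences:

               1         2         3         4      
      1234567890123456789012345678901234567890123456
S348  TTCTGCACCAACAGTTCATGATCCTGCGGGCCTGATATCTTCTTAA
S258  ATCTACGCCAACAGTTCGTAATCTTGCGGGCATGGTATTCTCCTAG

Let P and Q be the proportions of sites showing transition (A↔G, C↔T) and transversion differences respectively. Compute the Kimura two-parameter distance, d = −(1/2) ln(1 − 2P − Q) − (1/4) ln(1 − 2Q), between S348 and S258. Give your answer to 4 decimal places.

0.3480

Differing sites — 1:T/A (Tv); 5:G/A (Ti); 7:A/G (Ti); 18:A/G (Ti); 20:G/A (Ti); 24:C/T (Ti); 32:C/A (Tv); 35:A/G (Ti); 39:C/T (Ti); 40:T/C (Ti); 43:T/C (Ti); 46:A/G (Ti).
Of the 12 differences, 10 transitions and 2 transversions over 46 sites: P = 10/46 = 0.217391, Q = 2/46 = 0.043478.
d = −0.5·ln(0.521740) − 0.25·ln(0.913044) = −0.5·(-0.650586) − 0.25·(-0.090971) = 0.3480.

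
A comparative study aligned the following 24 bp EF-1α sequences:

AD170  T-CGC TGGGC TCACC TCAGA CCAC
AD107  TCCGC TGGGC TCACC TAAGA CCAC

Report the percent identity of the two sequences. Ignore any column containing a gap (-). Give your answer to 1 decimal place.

95.7%

Excluding the 1 gap column leaves 23 comparable sites.
The sequences differ at position 17 (C/A).
22 of the 23 comparable sites match, so the percent identity is 22/23 × 100 = 95.7%.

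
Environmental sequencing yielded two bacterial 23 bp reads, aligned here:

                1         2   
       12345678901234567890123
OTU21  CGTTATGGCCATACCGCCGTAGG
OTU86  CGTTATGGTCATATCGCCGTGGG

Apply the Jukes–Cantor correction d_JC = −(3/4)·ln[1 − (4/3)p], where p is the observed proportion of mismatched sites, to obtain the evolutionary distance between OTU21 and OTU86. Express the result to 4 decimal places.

0.1433

The sequences differ at positions 9 (C/T), 14 (C/T), 21 (A/G).
p = 3/23 = 0.130435.
d = −0.75 · ln(1 − (4/3)·0.130435) = −0.75 · ln(0.826087) = −0.75 · (-0.191055) = 0.1433.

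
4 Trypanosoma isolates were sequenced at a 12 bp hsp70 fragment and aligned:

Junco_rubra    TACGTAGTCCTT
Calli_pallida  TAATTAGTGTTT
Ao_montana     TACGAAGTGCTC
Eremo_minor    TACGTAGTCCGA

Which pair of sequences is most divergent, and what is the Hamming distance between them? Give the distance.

Pairwise Hamming distances:
  Junco_rubra vs Calli_pallida: 4
  Junco_rubra vs Ao_montana: 3
  Junco_rubra vs Eremo_minor: 2
  Calli_pallida vs Ao_montana: 5
  Calli_pallida vs Eremo_minor: 6
  Ao_montana vs Eremo_minor: 4
The largest is 6, between Calli_pallida and Eremo_minor.

6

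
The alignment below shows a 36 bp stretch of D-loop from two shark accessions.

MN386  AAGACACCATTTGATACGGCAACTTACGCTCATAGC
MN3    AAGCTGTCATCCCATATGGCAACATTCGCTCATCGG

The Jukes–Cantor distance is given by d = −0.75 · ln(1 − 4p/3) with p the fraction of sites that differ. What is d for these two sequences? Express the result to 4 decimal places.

Differing sites — 4:A/C; 5:C/T; 6:A/G; 7:C/T; 11:T/C; 12:T/C; 13:G/C; 17:C/T; 24:T/A; 26:A/T; 34:A/C; 36:C/G.
p = 12/36 = 0.333333.
d = −0.75 · ln(1 − (4/3)·0.333333) = −0.75 · ln(0.555556) = −0.75 · (-0.587786) = 0.4408.

0.4408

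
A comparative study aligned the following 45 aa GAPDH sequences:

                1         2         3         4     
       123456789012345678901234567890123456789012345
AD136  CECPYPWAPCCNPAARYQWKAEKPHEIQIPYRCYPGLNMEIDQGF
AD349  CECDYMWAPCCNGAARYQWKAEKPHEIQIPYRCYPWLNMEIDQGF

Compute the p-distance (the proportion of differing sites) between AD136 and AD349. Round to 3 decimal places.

Differing sites — 4:P/D; 6:P/M; 13:P/G; 36:G/W.
There are 4 differences over 45 sites, so p = 4/45 = 0.089.

0.089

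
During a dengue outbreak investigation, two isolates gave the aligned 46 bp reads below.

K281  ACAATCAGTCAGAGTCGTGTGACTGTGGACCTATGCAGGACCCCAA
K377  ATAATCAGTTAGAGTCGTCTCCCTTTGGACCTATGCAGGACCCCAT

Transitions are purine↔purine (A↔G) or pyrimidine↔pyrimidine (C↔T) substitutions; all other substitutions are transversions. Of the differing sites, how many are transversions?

5

Mismatches occur at site 2 (C↔T, transition), site 10 (C↔T, transition), site 19 (G↔C, transversion), site 21 (G↔C, transversion), site 22 (A↔C, transversion), site 25 (G↔T, transversion), site 46 (A↔T, transversion).
Of the 7 differences, 2 transitions and 5 transversions, so the answer is 5.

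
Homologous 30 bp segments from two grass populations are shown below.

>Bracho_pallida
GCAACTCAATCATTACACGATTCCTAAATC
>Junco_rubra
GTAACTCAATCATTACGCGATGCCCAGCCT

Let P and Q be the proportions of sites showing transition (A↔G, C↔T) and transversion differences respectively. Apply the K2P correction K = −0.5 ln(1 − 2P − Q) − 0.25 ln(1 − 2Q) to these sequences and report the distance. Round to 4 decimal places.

Differing sites — 2:C/T (Ti); 17:A/G (Ti); 22:T/G (Tv); 25:T/C (Ti); 27:A/G (Ti); 28:A/C (Tv); 29:T/C (Ti); 30:C/T (Ti).
Of the 8 differences, 6 transitions and 2 transversions over 30 sites: P = 6/30 = 0.200000, Q = 2/30 = 0.066667.
d = −0.5·ln(0.533333) − 0.25·ln(0.866666) = −0.5·(-0.628609) − 0.25·(-0.143102) = 0.3501.

0.3501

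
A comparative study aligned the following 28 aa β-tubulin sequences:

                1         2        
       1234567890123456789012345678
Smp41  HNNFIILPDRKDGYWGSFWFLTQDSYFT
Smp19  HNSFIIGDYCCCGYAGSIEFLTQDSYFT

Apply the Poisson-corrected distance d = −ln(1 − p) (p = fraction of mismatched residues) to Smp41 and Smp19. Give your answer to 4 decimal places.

0.4418

Mismatches occur at site 3 (N→S), site 7 (L→G), site 8 (P→D), site 9 (D→Y), site 10 (R→C), site 11 (K→C), site 12 (D→C), site 15 (W→A), site 18 (F→I), site 19 (W→E).
p = 10/28 = 0.357143.
d = −ln(1 − 0.357143) = −ln(0.642857) = 0.4418.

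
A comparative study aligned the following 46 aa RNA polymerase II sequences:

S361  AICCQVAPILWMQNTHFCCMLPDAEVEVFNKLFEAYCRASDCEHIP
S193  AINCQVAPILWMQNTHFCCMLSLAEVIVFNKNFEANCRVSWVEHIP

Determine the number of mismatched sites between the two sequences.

9

Mismatches occur at site 3 (C/N), site 22 (P/S), site 23 (D/L), site 27 (E/I), site 32 (L/N), site 36 (Y/N), site 39 (A/V), site 41 (D/W), site 42 (C/V).
That gives 9 mismatches out of 46 aligned sites, so the Hamming distance is 9.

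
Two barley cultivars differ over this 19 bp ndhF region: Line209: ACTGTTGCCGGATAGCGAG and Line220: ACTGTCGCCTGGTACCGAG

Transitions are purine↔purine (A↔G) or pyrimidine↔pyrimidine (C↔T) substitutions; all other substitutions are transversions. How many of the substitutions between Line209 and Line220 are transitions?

2

Differing sites — 6:T/C (Ti); 10:G/T (Tv); 12:A/G (Ti); 15:G/C (Tv).
Of the 4 differences, 2 transitions and 2 transversions, so the answer is 2.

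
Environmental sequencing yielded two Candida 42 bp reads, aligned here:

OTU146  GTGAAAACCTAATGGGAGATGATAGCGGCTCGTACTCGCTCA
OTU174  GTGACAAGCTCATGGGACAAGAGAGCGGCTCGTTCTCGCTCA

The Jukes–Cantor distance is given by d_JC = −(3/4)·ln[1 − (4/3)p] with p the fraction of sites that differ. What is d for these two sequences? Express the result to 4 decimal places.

Differing sites — 5:A/C; 8:C/G; 11:A/C; 18:G/C; 20:T/A; 23:T/G; 34:A/T.
p = 7/42 = 0.166667.
d = −0.75 · ln(1 − (4/3)·0.166667) = −0.75 · ln(0.777777) = −0.75 · (-0.251315) = 0.1885.

0.1885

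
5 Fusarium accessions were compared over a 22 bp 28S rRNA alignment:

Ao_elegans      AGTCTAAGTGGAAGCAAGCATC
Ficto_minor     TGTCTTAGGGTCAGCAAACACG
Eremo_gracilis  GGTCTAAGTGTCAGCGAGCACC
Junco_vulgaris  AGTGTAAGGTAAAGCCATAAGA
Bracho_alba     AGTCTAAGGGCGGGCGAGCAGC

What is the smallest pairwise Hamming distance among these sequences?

5

Pairwise Hamming distances:
  Ao_elegans vs Ficto_minor: 8
  Ao_elegans vs Eremo_gracilis: 5
  Ao_elegans vs Junco_vulgaris: 9
  Ao_elegans vs Bracho_alba: 6
  Ficto_minor vs Eremo_gracilis: 6
  Ficto_minor vs Junco_vulgaris: 11
  Ficto_minor vs Bracho_alba: 9
  Eremo_gracilis vs Junco_vulgaris: 11
  Eremo_gracilis vs Bracho_alba: 6
  Junco_vulgaris vs Bracho_alba: 9
The smallest is 5, between Ao_elegans and Eremo_gracilis.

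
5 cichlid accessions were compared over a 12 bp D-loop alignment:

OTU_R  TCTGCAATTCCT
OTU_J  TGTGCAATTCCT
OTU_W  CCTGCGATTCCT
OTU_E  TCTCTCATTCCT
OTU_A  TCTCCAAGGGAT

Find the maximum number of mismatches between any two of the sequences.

7

Pairwise Hamming distances:
  OTU_R vs OTU_J: 1
  OTU_R vs OTU_W: 2
  OTU_R vs OTU_E: 3
  OTU_R vs OTU_A: 5
  OTU_J vs OTU_W: 3
  OTU_J vs OTU_E: 4
  OTU_J vs OTU_A: 6
  OTU_W vs OTU_E: 4
  OTU_W vs OTU_A: 7
  OTU_E vs OTU_A: 6
The largest is 7, between OTU_W and OTU_A.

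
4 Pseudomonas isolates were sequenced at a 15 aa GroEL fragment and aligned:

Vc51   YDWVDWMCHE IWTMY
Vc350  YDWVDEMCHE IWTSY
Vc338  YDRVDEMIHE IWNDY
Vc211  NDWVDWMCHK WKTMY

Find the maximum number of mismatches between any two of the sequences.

9

Pairwise Hamming distances:
  Vc51 vs Vc350: 2
  Vc51 vs Vc338: 5
  Vc51 vs Vc211: 4
  Vc350 vs Vc338: 4
  Vc350 vs Vc211: 6
  Vc338 vs Vc211: 9
The largest is 9, between Vc338 and Vc211.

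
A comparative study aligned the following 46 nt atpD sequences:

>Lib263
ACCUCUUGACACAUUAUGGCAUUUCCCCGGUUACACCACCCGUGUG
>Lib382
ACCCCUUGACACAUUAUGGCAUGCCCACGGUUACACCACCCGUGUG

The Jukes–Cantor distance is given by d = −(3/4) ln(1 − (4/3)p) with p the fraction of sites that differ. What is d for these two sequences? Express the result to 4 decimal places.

Mismatches occur at site 4 (U→C), site 23 (U→G), site 24 (U→C), site 27 (C→A).
p = 4/46 = 0.086957.
d = −0.75 · ln(1 − (4/3)·0.086957) = −0.75 · ln(0.884057) = −0.75 · (-0.123234) = 0.0924.

0.0924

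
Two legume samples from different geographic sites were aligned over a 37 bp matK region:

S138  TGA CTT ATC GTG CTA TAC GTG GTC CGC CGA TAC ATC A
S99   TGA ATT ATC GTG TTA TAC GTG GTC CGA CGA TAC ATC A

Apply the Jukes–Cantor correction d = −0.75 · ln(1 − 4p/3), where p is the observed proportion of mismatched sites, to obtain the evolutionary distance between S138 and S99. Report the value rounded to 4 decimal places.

The sequences differ at positions 4 (C/A), 13 (C/T), 27 (C/A).
p = 3/37 = 0.081081.
d = −0.75 · ln(1 − (4/3)·0.081081) = −0.75 · ln(0.891892) = −0.75 · (-0.114410) = 0.0858.

0.0858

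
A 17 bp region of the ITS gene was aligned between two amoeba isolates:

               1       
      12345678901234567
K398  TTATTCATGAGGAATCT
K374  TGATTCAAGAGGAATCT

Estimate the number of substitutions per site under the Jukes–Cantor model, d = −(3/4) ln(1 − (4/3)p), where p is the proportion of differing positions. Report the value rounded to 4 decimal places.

0.1280

Differing sites — 2:T/G; 8:T/A.
p = 2/17 = 0.117647.
d = −0.75 · ln(1 − (4/3)·0.117647) = −0.75 · ln(0.843137) = −0.75 · (-0.170626) = 0.1280.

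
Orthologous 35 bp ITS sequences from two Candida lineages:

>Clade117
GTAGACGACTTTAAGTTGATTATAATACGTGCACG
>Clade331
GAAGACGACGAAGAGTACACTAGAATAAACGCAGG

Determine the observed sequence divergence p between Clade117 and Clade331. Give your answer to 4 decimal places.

Differing sites — 2:T/A; 10:T/G; 11:T/A; 12:T/A; 13:A/G; 17:T/A; 18:G/C; 20:T/C; 23:T/G; 28:C/A; 29:G/A; 30:T/C; 34:C/G.
There are 13 differences over 35 sites, so p = 13/35 = 0.3714.

0.3714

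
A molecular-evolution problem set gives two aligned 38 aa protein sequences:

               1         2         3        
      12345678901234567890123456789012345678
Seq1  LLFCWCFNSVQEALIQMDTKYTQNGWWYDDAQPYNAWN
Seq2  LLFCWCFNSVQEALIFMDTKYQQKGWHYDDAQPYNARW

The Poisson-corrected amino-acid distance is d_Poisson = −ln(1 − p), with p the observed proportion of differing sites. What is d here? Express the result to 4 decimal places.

The sequences differ at positions 16 (Q/F), 22 (T/Q), 24 (N/K), 27 (W/H), 37 (W/R), 38 (N/W).
p = 6/38 = 0.157895.
d = −ln(1 − 0.157895) = −ln(0.842105) = 0.1719.

0.1719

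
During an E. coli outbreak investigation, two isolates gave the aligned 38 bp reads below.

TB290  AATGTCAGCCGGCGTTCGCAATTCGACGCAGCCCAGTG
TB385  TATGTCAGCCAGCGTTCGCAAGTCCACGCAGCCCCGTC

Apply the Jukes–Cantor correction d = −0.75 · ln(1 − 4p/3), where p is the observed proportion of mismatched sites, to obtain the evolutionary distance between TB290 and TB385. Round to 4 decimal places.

0.1773

Mismatches occur at site 1 (A↔T), site 11 (G↔A), site 22 (T↔G), site 25 (G↔C), site 35 (A↔C), site 38 (G↔C).
p = 6/38 = 0.157895.
d = −0.75 · ln(1 − (4/3)·0.157895) = −0.75 · ln(0.789473) = −0.75 · (-0.236390) = 0.1773.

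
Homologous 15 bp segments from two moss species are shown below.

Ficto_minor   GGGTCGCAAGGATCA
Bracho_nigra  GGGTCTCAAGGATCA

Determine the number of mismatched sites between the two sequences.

1

The sequences differ at position 6 (G/T).
That gives 1 mismatch out of 15 aligned sites, so the Hamming distance is 1.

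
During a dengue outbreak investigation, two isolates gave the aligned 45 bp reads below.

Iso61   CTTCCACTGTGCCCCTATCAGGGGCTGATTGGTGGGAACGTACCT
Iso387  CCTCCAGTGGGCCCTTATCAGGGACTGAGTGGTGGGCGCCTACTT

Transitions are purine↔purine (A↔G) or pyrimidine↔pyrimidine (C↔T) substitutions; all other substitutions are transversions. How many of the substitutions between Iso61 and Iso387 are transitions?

5

Mismatches occur at site 2 (T→C, transition), site 7 (C→G, transversion), site 10 (T→G, transversion), site 15 (C→T, transition), site 24 (G→A, transition), site 29 (T→G, transversion), site 37 (A→C, transversion), site 38 (A→G, transition), site 40 (G→C, transversion), site 44 (C→T, transition).
Of the 10 differences, 5 transitions and 5 transversions, so the answer is 5.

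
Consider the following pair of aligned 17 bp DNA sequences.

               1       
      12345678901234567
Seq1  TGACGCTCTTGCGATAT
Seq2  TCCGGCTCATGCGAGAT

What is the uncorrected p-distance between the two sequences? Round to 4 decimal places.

0.2941

The sequences differ at positions 2 (G/C), 3 (A/C), 4 (C/G), 9 (T/A), 15 (T/G).
There are 5 differences over 17 sites, so p = 5/17 = 0.2941.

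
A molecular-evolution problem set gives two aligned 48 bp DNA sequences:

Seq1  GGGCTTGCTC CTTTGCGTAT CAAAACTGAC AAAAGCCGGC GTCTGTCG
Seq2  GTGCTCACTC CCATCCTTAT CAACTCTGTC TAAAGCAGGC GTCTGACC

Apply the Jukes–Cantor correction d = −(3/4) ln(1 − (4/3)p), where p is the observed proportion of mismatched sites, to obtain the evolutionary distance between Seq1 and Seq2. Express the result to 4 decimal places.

Mismatches occur at site 2 (G↔T), site 6 (T↔C), site 7 (G↔A), site 12 (T↔C), site 13 (T↔A), site 15 (G↔C), site 17 (G↔T), site 24 (A↔C), site 25 (A↔T), site 29 (A↔T), site 31 (A↔T), site 37 (C↔A), site 46 (T↔A), site 48 (G↔C).
p = 14/48 = 0.291667.
d = −0.75 · ln(1 − (4/3)·0.291667) = −0.75 · ln(0.611111) = −0.75 · (-0.492477) = 0.3694.

0.3694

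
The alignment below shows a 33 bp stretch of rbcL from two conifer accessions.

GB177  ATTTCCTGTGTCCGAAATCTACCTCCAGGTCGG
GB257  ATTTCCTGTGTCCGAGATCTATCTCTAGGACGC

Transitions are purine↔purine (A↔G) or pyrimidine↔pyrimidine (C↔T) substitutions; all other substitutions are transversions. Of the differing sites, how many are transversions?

Mismatches occur at site 16 (A/G, transition), site 22 (C/T, transition), site 26 (C/T, transition), site 30 (T/A, transversion), site 33 (G/C, transversion).
Of the 5 differences, 3 transitions and 2 transversions, so the answer is 2.

2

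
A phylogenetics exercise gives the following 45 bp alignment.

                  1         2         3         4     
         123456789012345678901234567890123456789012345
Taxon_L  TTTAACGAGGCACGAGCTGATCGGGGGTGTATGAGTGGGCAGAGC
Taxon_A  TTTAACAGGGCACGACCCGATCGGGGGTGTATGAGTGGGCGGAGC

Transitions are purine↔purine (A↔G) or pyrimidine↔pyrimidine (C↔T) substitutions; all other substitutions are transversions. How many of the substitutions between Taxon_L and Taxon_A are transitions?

Differing sites — 7:G/A (Ti); 8:A/G (Ti); 16:G/C (Tv); 18:T/C (Ti); 41:A/G (Ti).
Of the 5 differences, 4 transitions and 1 transversion, so the answer is 4.

4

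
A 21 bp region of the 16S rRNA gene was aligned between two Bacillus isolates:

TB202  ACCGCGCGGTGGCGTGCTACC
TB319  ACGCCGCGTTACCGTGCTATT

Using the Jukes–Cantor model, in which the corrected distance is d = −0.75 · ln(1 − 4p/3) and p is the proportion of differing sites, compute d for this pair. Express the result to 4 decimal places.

0.4408

Mismatches occur at site 3 (C↔G), site 4 (G↔C), site 9 (G↔T), site 11 (G↔A), site 12 (G↔C), site 20 (C↔T), site 21 (C↔T).
p = 7/21 = 0.333333.
d = −0.75 · ln(1 − (4/3)·0.333333) = −0.75 · ln(0.555556) = −0.75 · (-0.587786) = 0.4408.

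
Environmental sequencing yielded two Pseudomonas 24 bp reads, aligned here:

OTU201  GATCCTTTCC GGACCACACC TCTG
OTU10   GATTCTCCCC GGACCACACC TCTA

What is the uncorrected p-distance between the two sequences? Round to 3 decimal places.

Differing sites — 4:C/T; 7:T/C; 8:T/C; 24:G/A.
There are 4 differences over 24 sites, so p = 4/24 = 0.167.

0.167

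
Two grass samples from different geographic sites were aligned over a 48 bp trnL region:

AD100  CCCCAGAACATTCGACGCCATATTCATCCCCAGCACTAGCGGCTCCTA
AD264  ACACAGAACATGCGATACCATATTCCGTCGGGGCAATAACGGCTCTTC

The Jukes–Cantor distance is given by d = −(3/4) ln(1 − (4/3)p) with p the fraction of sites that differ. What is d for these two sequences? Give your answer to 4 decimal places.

0.4042

The sequences differ at positions 1 (C/A), 3 (C/A), 12 (T/G), 16 (C/T), 17 (G/A), 26 (A/C), 27 (T/G), 28 (C/T), 30 (C/G), 31 (C/G), 32 (A/G), 36 (C/A), 39 (G/A), 46 (C/T), 48 (A/C).
p = 15/48 = 0.312500.
d = −0.75 · ln(1 − (4/3)·0.312500) = −0.75 · ln(0.583333) = −0.75 · (-0.538997) = 0.4042.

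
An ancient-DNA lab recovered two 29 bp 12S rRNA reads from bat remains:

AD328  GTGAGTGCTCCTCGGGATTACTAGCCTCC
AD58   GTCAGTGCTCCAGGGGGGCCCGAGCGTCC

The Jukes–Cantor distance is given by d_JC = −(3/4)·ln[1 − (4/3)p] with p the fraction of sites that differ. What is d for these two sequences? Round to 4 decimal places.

0.4006

Differing sites — 3:G/C; 12:T/A; 13:C/G; 17:A/G; 18:T/G; 19:T/C; 20:A/C; 22:T/G; 26:C/G.
p = 9/29 = 0.310345.
d = −0.75 · ln(1 − (4/3)·0.310345) = −0.75 · ln(0.586207) = −0.75 · (-0.534082) = 0.4006.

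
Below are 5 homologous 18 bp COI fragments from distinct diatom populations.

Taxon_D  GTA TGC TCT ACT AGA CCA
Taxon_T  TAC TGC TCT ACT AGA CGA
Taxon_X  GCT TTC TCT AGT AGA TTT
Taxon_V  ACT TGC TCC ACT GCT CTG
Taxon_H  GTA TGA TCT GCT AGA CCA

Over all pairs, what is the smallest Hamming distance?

2

Pairwise Hamming distances:
  Taxon_D vs Taxon_T: 4
  Taxon_D vs Taxon_X: 7
  Taxon_D vs Taxon_V: 9
  Taxon_D vs Taxon_H: 2
  Taxon_T vs Taxon_X: 8
  Taxon_T vs Taxon_V: 9
  Taxon_T vs Taxon_H: 6
  Taxon_X vs Taxon_V: 9
  Taxon_X vs Taxon_H: 9
  Taxon_V vs Taxon_H: 11
The smallest is 2, between Taxon_D and Taxon_H.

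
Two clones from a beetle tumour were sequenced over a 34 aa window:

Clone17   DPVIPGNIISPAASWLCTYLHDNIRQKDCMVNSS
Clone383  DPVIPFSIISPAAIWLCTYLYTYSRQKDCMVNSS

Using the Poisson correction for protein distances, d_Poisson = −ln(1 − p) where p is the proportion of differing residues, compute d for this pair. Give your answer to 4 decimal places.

Mismatches occur at site 6 (G→F), site 7 (N→S), site 14 (S→I), site 21 (H→Y), site 22 (D→T), site 23 (N→Y), site 24 (I→S).
p = 7/34 = 0.205882.
d = −ln(1 − 0.205882) = −ln(0.794118) = 0.2305.

0.2305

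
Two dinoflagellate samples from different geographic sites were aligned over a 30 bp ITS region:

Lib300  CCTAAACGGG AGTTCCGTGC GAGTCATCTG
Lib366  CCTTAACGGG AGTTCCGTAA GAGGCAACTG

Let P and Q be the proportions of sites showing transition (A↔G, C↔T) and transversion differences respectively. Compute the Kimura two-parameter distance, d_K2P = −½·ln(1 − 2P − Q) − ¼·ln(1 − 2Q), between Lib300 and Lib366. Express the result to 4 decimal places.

0.1891

Mismatches occur at site 4 (A/T, transversion), site 19 (G/A, transition), site 20 (C/A, transversion), site 24 (T/G, transversion), site 27 (T/A, transversion).
Of the 5 differences, 1 transition and 4 transversions over 30 sites: P = 1/30 = 0.033333, Q = 4/30 = 0.133333.
d = −0.5·ln(0.800001) − 0.25·ln(0.733334) = −0.5·(-0.223142) − 0.25·(-0.310154) = 0.1891.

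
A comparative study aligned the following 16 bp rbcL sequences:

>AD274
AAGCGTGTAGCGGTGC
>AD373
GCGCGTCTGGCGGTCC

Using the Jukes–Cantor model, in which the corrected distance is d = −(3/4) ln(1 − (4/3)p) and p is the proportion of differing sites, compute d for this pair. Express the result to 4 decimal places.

0.4042

Mismatches occur at site 1 (A↔G), site 2 (A↔C), site 7 (G↔C), site 9 (A↔G), site 15 (G↔C).
p = 5/16 = 0.312500.
d = −0.75 · ln(1 − (4/3)·0.312500) = −0.75 · ln(0.583333) = −0.75 · (-0.538997) = 0.4042.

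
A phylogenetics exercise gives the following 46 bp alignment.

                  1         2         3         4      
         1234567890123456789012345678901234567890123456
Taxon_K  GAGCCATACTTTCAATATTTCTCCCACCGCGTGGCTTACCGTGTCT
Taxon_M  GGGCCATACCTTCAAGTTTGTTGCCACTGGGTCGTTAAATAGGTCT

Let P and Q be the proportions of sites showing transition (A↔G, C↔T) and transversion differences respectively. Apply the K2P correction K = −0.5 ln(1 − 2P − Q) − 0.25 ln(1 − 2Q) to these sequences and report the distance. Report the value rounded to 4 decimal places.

Differing sites — 2:A/G (Ti); 10:T/C (Ti); 16:T/G (Tv); 17:A/T (Tv); 20:T/G (Tv); 21:C/T (Ti); 23:C/G (Tv); 28:C/T (Ti); 30:C/G (Tv); 33:G/C (Tv); 35:C/T (Ti); 37:T/A (Tv); 39:C/A (Tv); 40:C/T (Ti); 41:G/A (Ti); 42:T/G (Tv).
Of the 16 differences, 7 transitions and 9 transversions over 46 sites: P = 7/46 = 0.152174, Q = 9/46 = 0.195652.
d = −0.5·ln(0.500000) − 0.25·ln(0.608696) = −0.5·(-0.693147) − 0.25·(-0.496436) = 0.4707.

0.4707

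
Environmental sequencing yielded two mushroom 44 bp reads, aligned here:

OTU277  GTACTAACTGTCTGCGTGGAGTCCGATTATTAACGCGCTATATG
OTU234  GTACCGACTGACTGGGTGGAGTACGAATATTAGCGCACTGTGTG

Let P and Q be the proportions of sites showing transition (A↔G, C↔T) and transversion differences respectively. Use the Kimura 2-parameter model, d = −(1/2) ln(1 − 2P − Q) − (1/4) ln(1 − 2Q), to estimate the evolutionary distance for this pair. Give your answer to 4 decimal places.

Differing sites — 5:T/C (Ti); 6:A/G (Ti); 11:T/A (Tv); 15:C/G (Tv); 23:C/A (Tv); 27:T/A (Tv); 33:A/G (Ti); 37:G/A (Ti); 40:A/G (Ti); 42:A/G (Ti).
Of the 10 differences, 6 transitions and 4 transversions over 44 sites: P = 6/44 = 0.136364, Q = 4/44 = 0.090909.
d = −0.5·ln(0.636363) − 0.25·ln(0.818182) = −0.5·(-0.451986) − 0.25·(-0.200670) = 0.2762.

0.2762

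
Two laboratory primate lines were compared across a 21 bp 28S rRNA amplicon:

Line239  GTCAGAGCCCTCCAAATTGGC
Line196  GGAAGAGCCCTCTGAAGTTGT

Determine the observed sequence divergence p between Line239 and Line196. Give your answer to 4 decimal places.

0.3333

Mismatches occur at site 2 (T→G), site 3 (C→A), site 13 (C→T), site 14 (A→G), site 17 (T→G), site 19 (G→T), site 21 (C→T).
There are 7 differences over 21 sites, so p = 7/21 = 0.3333.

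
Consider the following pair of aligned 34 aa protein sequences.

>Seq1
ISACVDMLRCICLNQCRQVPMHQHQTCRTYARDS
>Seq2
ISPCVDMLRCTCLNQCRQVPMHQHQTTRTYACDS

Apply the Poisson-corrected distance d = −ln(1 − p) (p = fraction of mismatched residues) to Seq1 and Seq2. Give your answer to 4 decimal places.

0.1252

Mismatches occur at site 3 (A→P), site 11 (I→T), site 27 (C→T), site 32 (R→C).
p = 4/34 = 0.117647.
d = −ln(1 − 0.117647) = −ln(0.882353) = 0.1252.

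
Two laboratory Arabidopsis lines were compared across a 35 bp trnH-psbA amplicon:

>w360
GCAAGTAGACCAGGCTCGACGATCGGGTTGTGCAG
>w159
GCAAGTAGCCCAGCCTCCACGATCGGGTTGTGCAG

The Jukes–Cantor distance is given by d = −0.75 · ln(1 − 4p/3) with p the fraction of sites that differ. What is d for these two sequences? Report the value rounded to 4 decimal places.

The sequences differ at positions 9 (A/C), 14 (G/C), 18 (G/C).
p = 3/35 = 0.085714.
d = −0.75 · ln(1 − (4/3)·0.085714) = −0.75 · ln(0.885715) = −0.75 · (-0.121360) = 0.0910.

0.0910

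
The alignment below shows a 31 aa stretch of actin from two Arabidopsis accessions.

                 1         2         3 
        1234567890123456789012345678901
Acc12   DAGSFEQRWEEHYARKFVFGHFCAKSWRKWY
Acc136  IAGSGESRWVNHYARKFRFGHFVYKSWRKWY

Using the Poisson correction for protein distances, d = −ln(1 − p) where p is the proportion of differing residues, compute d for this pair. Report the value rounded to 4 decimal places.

Differing sites — 1:D/I; 5:F/G; 7:Q/S; 10:E/V; 11:E/N; 18:V/R; 23:C/V; 24:A/Y.
p = 8/31 = 0.258065.
d = −ln(1 − 0.258065) = −ln(0.741935) = 0.2985.

0.2985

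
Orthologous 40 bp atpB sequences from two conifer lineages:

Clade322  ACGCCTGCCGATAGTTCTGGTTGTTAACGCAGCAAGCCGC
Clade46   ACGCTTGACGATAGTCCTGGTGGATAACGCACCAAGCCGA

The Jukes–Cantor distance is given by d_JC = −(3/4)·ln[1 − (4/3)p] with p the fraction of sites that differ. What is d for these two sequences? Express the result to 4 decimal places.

0.1993

Differing sites — 5:C/T; 8:C/A; 16:T/C; 22:T/G; 24:T/A; 32:G/C; 40:C/A.
p = 7/40 = 0.175000.
d = −0.75 · ln(1 − (4/3)·0.175000) = −0.75 · ln(0.766667) = −0.75 · (-0.265703) = 0.1993.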